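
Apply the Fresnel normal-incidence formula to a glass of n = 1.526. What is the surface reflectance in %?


Fresnel reflectance at normal incidence:
  R = ((n - 1)/(n + 1))^2
  (n - 1)/(n + 1) = (1.526 - 1)/(1.526 + 1) = 0.208234
  R = 0.208234^2 = 0.0433614
  R(%) = 0.0433614 * 100 = 4.336%

4.336%


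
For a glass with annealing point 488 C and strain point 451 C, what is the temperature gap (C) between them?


Gap = T_anneal - T_strain:
  gap = 488 - 451 = 37 C

37 C


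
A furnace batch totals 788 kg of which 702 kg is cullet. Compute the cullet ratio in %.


Cullet ratio = (cullet mass / total batch mass) * 100
  Ratio = 702 / 788 * 100 = 89.09%

89.09%


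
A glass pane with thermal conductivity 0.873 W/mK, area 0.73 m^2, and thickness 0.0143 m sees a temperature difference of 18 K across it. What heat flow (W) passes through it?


Fourier's law: Q = k * A * dT / t
  Q = 0.873 * 0.73 * 18 / 0.0143
  Q = 11.47122 / 0.0143 = 802.2 W

802.2 W


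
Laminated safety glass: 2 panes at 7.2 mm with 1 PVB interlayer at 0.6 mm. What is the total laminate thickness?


Total thickness = glass contribution + PVB contribution
  Glass: 2 * 7.2 = 14.4 mm
  PVB: 1 * 0.6 = 0.6 mm
  Total = 14.4 + 0.6 = 15.0 mm

15.0 mm


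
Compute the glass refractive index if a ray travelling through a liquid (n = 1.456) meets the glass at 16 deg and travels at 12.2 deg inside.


Apply Snell's law: n1 * sin(theta1) = n2 * sin(theta2)
  n2 = n1 * sin(theta1) / sin(theta2)
  sin(16) = 0.275637
  sin(12.2) = 0.211325
  n2 = 1.456 * 0.275637 / 0.211325 = 1.8991

1.8991


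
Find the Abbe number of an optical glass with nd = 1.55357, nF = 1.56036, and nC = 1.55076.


Abbe number formula: Vd = (nd - 1) / (nF - nC)
  nd - 1 = 1.55357 - 1 = 0.55357
  nF - nC = 1.56036 - 1.55076 = 0.0096
  Vd = 0.55357 / 0.0096 = 57.66

57.66


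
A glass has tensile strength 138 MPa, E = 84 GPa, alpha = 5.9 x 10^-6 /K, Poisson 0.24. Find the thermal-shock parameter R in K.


Thermal shock resistance: R = sigma * (1 - nu) / (E * alpha)
  Numerator = 138 * (1 - 0.24) = 104.88
  Denominator = 84 * 1000 * (5.9 x 10^-6) = 0.4956
  R = 104.88 / 0.4956 = 211.6 K

211.6 K


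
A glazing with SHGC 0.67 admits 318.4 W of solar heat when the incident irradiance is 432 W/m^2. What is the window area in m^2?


Rearrange Q = Area * SHGC * Irradiance:
  Area = Q / (SHGC * Irradiance)
  Area = 318.4 / (0.67 * 432) = 1.1 m^2

1.1 m^2


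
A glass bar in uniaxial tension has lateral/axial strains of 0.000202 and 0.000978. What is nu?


Poisson's ratio: nu = lateral strain / axial strain
  nu = 0.000202 / 0.000978 = 0.2065

0.2065


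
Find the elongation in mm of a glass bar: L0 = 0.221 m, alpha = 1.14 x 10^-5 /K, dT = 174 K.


Thermal expansion formula: dL = alpha * L0 * dT
  dL = (1.14 x 10^-5) * 0.221 * 174 = 0.00043838 m
Convert to mm: 0.00043838 * 1000 = 0.4384 mm

0.4384 mm


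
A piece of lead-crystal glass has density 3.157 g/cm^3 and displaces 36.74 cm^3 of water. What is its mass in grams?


Rearrange rho = m / V:
  m = rho * V
  m = 3.157 * 36.74 = 115.988 g

115.988 g


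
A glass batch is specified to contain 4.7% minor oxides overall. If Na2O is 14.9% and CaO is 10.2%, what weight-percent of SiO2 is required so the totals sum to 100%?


Known pieces sum to 100%:
  SiO2 = 100 - (others + Na2O + CaO)
  SiO2 = 100 - (4.7 + 14.9 + 10.2) = 70.2%

70.2%


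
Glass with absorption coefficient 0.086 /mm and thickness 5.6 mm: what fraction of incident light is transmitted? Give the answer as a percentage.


Beer-Lambert law: T = exp(-alpha * thickness)
  exponent = -0.086 * 5.6 = -0.4816
  T = exp(-0.4816) = 0.6178
  Percentage = 0.6178 * 100 = 61.78%

61.78%


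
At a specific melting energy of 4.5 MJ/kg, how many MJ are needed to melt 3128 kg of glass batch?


Total energy = mass * specific energy
  E = 3128 * 4.5 = 14076 MJ

14076 MJ


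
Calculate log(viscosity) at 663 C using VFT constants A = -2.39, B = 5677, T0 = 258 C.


VFT equation: log(eta) = A + B / (T - T0)
  T - T0 = 663 - 258 = 405
  B / (T - T0) = 5677 / 405 = 14.017
  log(eta) = -2.39 + 14.017 = 11.627

11.627


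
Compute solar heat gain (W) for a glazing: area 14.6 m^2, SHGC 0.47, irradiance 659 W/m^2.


Solar heat gain: Q = Area * SHGC * Irradiance
  Q = 14.6 * 0.47 * 659 = 4522.1 W

4522.1 W


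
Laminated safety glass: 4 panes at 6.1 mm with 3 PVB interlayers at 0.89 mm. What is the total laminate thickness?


Total thickness = glass contribution + PVB contribution
  Glass: 4 * 6.1 = 24.4 mm
  PVB: 3 * 0.89 = 2.67 mm
  Total = 24.4 + 2.67 = 27.07 mm

27.07 mm


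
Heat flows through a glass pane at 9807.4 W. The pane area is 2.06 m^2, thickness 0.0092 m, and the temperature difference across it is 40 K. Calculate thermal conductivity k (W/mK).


Fourier's law rearranged: k = Q * t / (A * dT)
  Numerator = 9807.4 * 0.0092 = 90.22808
  Denominator = 2.06 * 40 = 82.4
  k = 90.22808 / 82.4 = 1.095 W/mK

1.095 W/mK


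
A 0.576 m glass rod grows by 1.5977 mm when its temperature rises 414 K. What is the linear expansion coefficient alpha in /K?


Rearrange dL = alpha * L0 * dT for alpha:
  alpha = dL / (L0 * dT)
  alpha = (1.5977 / 1000) / (0.576 * 414) = 0.0000067 /K = 6.7 x 10^-6 /K

6.7 x 10^-6 /K


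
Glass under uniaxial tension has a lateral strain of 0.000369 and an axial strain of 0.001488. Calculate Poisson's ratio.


Poisson's ratio: nu = lateral strain / axial strain
  nu = 0.000369 / 0.001488 = 0.248

0.248


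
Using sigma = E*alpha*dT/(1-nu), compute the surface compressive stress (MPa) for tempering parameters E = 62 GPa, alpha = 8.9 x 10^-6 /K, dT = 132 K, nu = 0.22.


Tempering stress: sigma = E * alpha * dT / (1 - nu)
  E (MPa) = 62 * 1000 = 62000
  Numerator = 62000 * (8.9 x 10^-6) * 132 = 72.8376
  Denominator = 1 - 0.22 = 0.78
  sigma = 72.8376 / 0.78 = 93.4 MPa

93.4 MPa


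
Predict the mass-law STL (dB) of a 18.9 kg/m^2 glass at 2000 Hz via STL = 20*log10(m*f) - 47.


Mass law: STL = 20 * log10(m * f) - 47
  m * f = 18.9 * 2000 = 37800
  log10(37800) = 4.57749
  STL = 20 * 4.57749 - 47 = 91.5498 - 47 = 44.5 dB

44.5 dB


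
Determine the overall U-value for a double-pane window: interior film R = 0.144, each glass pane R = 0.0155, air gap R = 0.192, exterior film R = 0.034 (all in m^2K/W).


Total thermal resistance (series):
  R_total = R_in + R_glass + R_air + R_glass + R_out
  R_total = 0.144 + 0.0155 + 0.192 + 0.0155 + 0.034 = 0.401 m^2K/W
U-value = 1 / R_total = 1 / 0.401 = 2.494 W/m^2K

2.494 W/m^2K


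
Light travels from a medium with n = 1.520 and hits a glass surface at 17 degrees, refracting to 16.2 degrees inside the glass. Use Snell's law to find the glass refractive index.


Apply Snell's law: n1 * sin(theta1) = n2 * sin(theta2)
  n2 = n1 * sin(theta1) / sin(theta2)
  sin(17) = 0.292372
  sin(16.2) = 0.278991
  n2 = 1.520 * 0.292372 / 0.278991 = 1.5929

1.5929


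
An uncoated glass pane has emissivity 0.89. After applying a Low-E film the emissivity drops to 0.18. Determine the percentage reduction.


Percentage reduction = (1 - coated/uncoated) * 100
  Ratio = 0.18 / 0.89 = 0.2022
  Reduction = (1 - 0.2022) * 100 = 79.8%

79.8%


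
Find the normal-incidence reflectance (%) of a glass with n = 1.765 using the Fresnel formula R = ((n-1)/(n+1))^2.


Fresnel reflectance at normal incidence:
  R = ((n - 1)/(n + 1))^2
  (n - 1)/(n + 1) = (1.765 - 1)/(1.765 + 1) = 0.276673
  R = 0.276673^2 = 0.0765479
  R(%) = 0.0765479 * 100 = 7.655%

7.655%


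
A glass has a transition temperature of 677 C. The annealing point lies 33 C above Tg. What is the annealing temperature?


The annealing temperature is Tg plus the offset:
  T_anneal = 677 + 33 = 710 C

710 C


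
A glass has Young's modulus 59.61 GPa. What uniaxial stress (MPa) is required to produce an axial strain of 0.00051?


Rearrange E = sigma / epsilon:
  sigma = E * epsilon
  E (MPa) = 59.61 * 1000 = 59610
  sigma = 59610 * 0.00051 = 30.4 MPa

30.4 MPa


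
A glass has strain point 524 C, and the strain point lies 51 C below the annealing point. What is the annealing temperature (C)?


T_anneal = T_strain + gap:
  T_anneal = 524 + 51 = 575 C

575 C


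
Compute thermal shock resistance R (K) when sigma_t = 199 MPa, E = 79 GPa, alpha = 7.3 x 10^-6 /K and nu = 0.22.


Thermal shock resistance: R = sigma * (1 - nu) / (E * alpha)
  Numerator = 199 * (1 - 0.22) = 155.22
  Denominator = 79 * 1000 * (7.3 x 10^-6) = 0.5767
  R = 155.22 / 0.5767 = 269.2 K

269.2 K


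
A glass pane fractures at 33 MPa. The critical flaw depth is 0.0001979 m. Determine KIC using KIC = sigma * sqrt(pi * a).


Fracture toughness: KIC = sigma * sqrt(pi * a)
  pi * a = pi * 0.0001979 = 0.000621721
  sqrt(pi * a) = 0.024934
  KIC = 33 * 0.024934 = 0.823 MPa*sqrt(m)

0.823 MPa*sqrt(m)


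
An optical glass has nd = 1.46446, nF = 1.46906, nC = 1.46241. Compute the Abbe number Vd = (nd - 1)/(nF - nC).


Abbe number formula: Vd = (nd - 1) / (nF - nC)
  nd - 1 = 1.46446 - 1 = 0.46446
  nF - nC = 1.46906 - 1.46241 = 0.00665
  Vd = 0.46446 / 0.00665 = 69.84

69.84


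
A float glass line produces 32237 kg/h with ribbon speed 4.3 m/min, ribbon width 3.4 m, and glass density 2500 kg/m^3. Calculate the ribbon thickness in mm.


Ribbon cross-section from mass balance:
  Volume rate = throughput / density = 32237 / 2500 = 12.8948 m^3/h
  thickness = volume rate / (speed * 60 * width), i.e.
  thickness = throughput / (60 * speed * width * density) * 1000
  thickness = 32237 / (60 * 4.3 * 3.4 * 2500) * 1000 = 14.7 mm

14.7 mm


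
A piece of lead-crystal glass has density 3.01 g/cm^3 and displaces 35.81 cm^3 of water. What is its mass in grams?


Rearrange rho = m / V:
  m = rho * V
  m = 3.01 * 35.81 = 107.788 g

107.788 g


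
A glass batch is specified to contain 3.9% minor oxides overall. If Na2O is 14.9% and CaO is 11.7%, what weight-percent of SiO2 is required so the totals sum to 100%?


Known pieces sum to 100%:
  SiO2 = 100 - (others + Na2O + CaO)
  SiO2 = 100 - (3.9 + 14.9 + 11.7) = 69.5%

69.5%


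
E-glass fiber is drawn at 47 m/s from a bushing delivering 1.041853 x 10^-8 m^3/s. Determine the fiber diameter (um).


Cross-sectional area from continuity:
  A = Q / v = 1.041853 x 10^-8 / 47 = 2.216709 x 10^-10 m^2
Diameter from circular cross-section:
  d = sqrt(4A / pi) * 10^6 (m -> um)
  d = sqrt(4 * 2.216709 x 10^-10 / pi) * 10^6 = 16.8 um

16.8 um


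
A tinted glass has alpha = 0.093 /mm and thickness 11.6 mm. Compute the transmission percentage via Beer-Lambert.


Beer-Lambert law: T = exp(-alpha * thickness)
  exponent = -0.093 * 11.6 = -1.0788
  T = exp(-1.0788) = 0.34
  Percentage = 0.34 * 100 = 34.0%

34.0%


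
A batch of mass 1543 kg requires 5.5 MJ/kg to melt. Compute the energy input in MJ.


Total energy = mass * specific energy
  E = 1543 * 5.5 = 8486.5 MJ

8486.5 MJ


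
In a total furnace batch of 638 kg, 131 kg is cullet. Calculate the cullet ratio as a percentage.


Cullet ratio = (cullet mass / total batch mass) * 100
  Ratio = 131 / 638 * 100 = 20.53%

20.53%


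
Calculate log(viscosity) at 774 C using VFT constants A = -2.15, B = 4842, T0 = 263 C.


VFT equation: log(eta) = A + B / (T - T0)
  T - T0 = 774 - 263 = 511
  B / (T - T0) = 4842 / 511 = 9.476
  log(eta) = -2.15 + 9.476 = 7.326

7.326


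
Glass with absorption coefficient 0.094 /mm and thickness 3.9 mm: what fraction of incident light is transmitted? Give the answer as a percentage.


Beer-Lambert law: T = exp(-alpha * thickness)
  exponent = -0.094 * 3.9 = -0.3666
  T = exp(-0.3666) = 0.6931
  Percentage = 0.6931 * 100 = 69.31%

69.31%


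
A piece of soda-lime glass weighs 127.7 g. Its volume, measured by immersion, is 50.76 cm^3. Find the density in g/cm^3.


Use the definition of density:
  rho = mass / volume
  rho = 127.7 / 50.76 = 2.516 g/cm^3

2.516 g/cm^3


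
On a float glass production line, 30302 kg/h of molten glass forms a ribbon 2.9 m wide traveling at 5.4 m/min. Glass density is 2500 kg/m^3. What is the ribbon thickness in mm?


Ribbon cross-section from mass balance:
  Volume rate = throughput / density = 30302 / 2500 = 12.1208 m^3/h
  thickness = volume rate / (speed * 60 * width), i.e.
  thickness = throughput / (60 * speed * width * density) * 1000
  thickness = 30302 / (60 * 5.4 * 2.9 * 2500) * 1000 = 12.9 mm

12.9 mm


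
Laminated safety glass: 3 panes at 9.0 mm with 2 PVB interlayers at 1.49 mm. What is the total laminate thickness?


Total thickness = glass contribution + PVB contribution
  Glass: 3 * 9.0 = 27.0 mm
  PVB: 2 * 1.49 = 2.98 mm
  Total = 27.0 + 2.98 = 29.98 mm

29.98 mm


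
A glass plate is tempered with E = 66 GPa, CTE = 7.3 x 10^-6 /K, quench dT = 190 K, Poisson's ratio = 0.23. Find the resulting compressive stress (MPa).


Tempering stress: sigma = E * alpha * dT / (1 - nu)
  E (MPa) = 66 * 1000 = 66000
  Numerator = 66000 * (7.3 x 10^-6) * 190 = 91.542
  Denominator = 1 - 0.23 = 0.77
  sigma = 91.542 / 0.77 = 118.9 MPa

118.9 MPa


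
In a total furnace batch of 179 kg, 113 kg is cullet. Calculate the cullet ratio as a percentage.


Cullet ratio = (cullet mass / total batch mass) * 100
  Ratio = 113 / 179 * 100 = 63.13%

63.13%


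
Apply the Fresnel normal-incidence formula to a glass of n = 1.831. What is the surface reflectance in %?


Fresnel reflectance at normal incidence:
  R = ((n - 1)/(n + 1))^2
  (n - 1)/(n + 1) = (1.831 - 1)/(1.831 + 1) = 0.293536
  R = 0.293536^2 = 0.0861634
  R(%) = 0.0861634 * 100 = 8.616%

8.616%


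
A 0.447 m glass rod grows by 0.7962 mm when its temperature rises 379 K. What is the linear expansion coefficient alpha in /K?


Rearrange dL = alpha * L0 * dT for alpha:
  alpha = dL / (L0 * dT)
  alpha = (0.7962 / 1000) / (0.447 * 379) = 0.0000047 /K = 4.7 x 10^-6 /K

4.7 x 10^-6 /K


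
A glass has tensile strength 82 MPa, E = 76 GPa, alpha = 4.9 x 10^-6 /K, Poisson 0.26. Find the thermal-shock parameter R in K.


Thermal shock resistance: R = sigma * (1 - nu) / (E * alpha)
  Numerator = 82 * (1 - 0.26) = 60.68
  Denominator = 76 * 1000 * (4.9 x 10^-6) = 0.3724
  R = 60.68 / 0.3724 = 162.9 K

162.9 K


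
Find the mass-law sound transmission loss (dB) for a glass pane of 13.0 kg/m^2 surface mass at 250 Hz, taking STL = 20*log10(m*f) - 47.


Mass law: STL = 20 * log10(m * f) - 47
  m * f = 13.0 * 250 = 3250
  log10(3250) = 3.51188
  STL = 20 * 3.51188 - 47 = 70.2376 - 47 = 23.2 dB

23.2 dB


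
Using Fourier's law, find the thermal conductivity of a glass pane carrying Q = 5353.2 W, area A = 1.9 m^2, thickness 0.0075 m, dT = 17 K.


Fourier's law rearranged: k = Q * t / (A * dT)
  Numerator = 5353.2 * 0.0075 = 40.149
  Denominator = 1.9 * 17 = 32.3
  k = 40.149 / 32.3 = 1.243 W/mK

1.243 W/mK


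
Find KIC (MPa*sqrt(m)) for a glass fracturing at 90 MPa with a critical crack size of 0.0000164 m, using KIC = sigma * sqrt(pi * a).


Fracture toughness: KIC = sigma * sqrt(pi * a)
  pi * a = pi * 0.0000164 = 0.000051522
  sqrt(pi * a) = 0.007178
  KIC = 90 * 0.007178 = 0.646 MPa*sqrt(m)

0.646 MPa*sqrt(m)


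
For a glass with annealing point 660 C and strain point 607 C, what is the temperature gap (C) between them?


Gap = T_anneal - T_strain:
  gap = 660 - 607 = 53 C

53 C


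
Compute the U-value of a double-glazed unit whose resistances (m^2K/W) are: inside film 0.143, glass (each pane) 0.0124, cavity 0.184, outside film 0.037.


Total thermal resistance (series):
  R_total = R_in + R_glass + R_air + R_glass + R_out
  R_total = 0.143 + 0.0124 + 0.184 + 0.0124 + 0.037 = 0.3888 m^2K/W
U-value = 1 / R_total = 1 / 0.3888 = 2.572 W/m^2K

2.572 W/m^2K


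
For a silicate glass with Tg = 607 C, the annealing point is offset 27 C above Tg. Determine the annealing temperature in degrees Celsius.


The annealing temperature is Tg plus the offset:
  T_anneal = 607 + 27 = 634 C

634 C


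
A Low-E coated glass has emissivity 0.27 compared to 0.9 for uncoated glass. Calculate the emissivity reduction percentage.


Percentage reduction = (1 - coated/uncoated) * 100
  Ratio = 0.27 / 0.9 = 0.3
  Reduction = (1 - 0.3) * 100 = 70.0%

70.0%


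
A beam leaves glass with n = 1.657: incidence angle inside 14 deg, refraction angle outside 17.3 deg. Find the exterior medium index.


Apply Snell's law: n1 * sin(theta1) = n2 * sin(theta2)
  n2 = n1 * sin(theta1) / sin(theta2)
  sin(14) = 0.241922
  sin(17.3) = 0.297375
  n2 = 1.657 * 0.241922 / 0.297375 = 1.348

1.348


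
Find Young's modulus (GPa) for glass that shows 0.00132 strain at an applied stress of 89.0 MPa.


Young's modulus: E = stress / strain
  E = 89.0 MPa / 0.00132 = 67424.24 MPa
Convert to GPa: 67424.24 / 1000 = 67.42 GPa

67.42 GPa


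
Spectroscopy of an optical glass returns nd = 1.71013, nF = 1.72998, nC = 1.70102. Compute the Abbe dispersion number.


Abbe number formula: Vd = (nd - 1) / (nF - nC)
  nd - 1 = 1.71013 - 1 = 0.71013
  nF - nC = 1.72998 - 1.70102 = 0.02896
  Vd = 0.71013 / 0.02896 = 24.52

24.52


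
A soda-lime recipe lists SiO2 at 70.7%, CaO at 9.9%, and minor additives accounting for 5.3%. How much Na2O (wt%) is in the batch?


Pieces sum to 100%:
  Na2O = 100 - (SiO2 + CaO + others)
  Na2O = 100 - (70.7 + 9.9 + 5.3) = 14.1%

14.1%


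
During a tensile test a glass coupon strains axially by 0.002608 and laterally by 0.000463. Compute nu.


Poisson's ratio: nu = lateral strain / axial strain
  nu = 0.000463 / 0.002608 = 0.1775

0.1775


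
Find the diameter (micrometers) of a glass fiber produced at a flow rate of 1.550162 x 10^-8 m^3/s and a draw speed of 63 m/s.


Cross-sectional area from continuity:
  A = Q / v = 1.550162 x 10^-8 / 63 = 2.460575 x 10^-10 m^2
Diameter from circular cross-section:
  d = sqrt(4A / pi) * 10^6 (m -> um)
  d = sqrt(4 * 2.460575 x 10^-10 / pi) * 10^6 = 17.7 um

17.7 um


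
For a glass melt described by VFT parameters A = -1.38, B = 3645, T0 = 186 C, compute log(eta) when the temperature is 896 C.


VFT equation: log(eta) = A + B / (T - T0)
  T - T0 = 896 - 186 = 710
  B / (T - T0) = 3645 / 710 = 5.134
  log(eta) = -1.38 + 5.134 = 3.754

3.754


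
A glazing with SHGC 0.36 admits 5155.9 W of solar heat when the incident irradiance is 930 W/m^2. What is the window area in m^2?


Rearrange Q = Area * SHGC * Irradiance:
  Area = Q / (SHGC * Irradiance)
  Area = 5155.9 / (0.36 * 930) = 15.4 m^2

15.4 m^2


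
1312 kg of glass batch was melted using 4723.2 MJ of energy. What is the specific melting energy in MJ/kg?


Rearrange E = m * s for s:
  s = E / m
  s = 4723.2 / 1312 = 3.6 MJ/kg

3.6 MJ/kg


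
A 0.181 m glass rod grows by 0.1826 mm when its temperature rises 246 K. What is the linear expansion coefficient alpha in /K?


Rearrange dL = alpha * L0 * dT for alpha:
  alpha = dL / (L0 * dT)
  alpha = (0.1826 / 1000) / (0.181 * 246) = 0.000004101 /K = 4.101 x 10^-6 /K

4.101 x 10^-6 /K


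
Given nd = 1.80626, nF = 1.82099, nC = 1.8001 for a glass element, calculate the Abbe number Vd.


Abbe number formula: Vd = (nd - 1) / (nF - nC)
  nd - 1 = 1.80626 - 1 = 0.80626
  nF - nC = 1.82099 - 1.8001 = 0.02089
  Vd = 0.80626 / 0.02089 = 38.6

38.6


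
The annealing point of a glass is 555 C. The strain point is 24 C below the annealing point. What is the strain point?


Strain point = annealing point - difference:
  T_strain = 555 - 24 = 531 C

531 C


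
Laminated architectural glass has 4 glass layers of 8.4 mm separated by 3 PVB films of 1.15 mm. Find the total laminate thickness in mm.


Total thickness = glass contribution + PVB contribution
  Glass: 4 * 8.4 = 33.6 mm
  PVB: 3 * 1.15 = 3.45 mm
  Total = 33.6 + 3.45 = 37.05 mm

37.05 mm


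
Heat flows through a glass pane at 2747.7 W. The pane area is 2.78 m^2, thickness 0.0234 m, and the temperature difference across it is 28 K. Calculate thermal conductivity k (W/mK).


Fourier's law rearranged: k = Q * t / (A * dT)
  Numerator = 2747.7 * 0.0234 = 64.29618
  Denominator = 2.78 * 28 = 77.84
  k = 64.29618 / 77.84 = 0.826 W/mK

0.826 W/mK


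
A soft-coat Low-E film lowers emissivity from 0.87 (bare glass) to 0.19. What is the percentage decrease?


Percentage reduction = (1 - coated/uncoated) * 100
  Ratio = 0.19 / 0.87 = 0.2184
  Reduction = (1 - 0.2184) * 100 = 78.2%

78.2%


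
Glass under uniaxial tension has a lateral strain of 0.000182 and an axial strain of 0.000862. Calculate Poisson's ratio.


Poisson's ratio: nu = lateral strain / axial strain
  nu = 0.000182 / 0.000862 = 0.2111

0.2111


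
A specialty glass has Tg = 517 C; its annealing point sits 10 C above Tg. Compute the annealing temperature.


The annealing temperature is Tg plus the offset:
  T_anneal = 517 + 10 = 527 C

527 C


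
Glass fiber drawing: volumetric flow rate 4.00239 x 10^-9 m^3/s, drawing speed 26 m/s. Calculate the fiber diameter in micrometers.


Cross-sectional area from continuity:
  A = Q / v = 4.00239 x 10^-9 / 26 = 1.539381 x 10^-10 m^2
Diameter from circular cross-section:
  d = sqrt(4A / pi) * 10^6 (m -> um)
  d = sqrt(4 * 1.539381 x 10^-10 / pi) * 10^6 = 14.0 um

14.0 um


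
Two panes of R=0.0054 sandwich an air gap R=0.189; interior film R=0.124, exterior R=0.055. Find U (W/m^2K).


Total thermal resistance (series):
  R_total = R_in + R_glass + R_air + R_glass + R_out
  R_total = 0.124 + 0.0054 + 0.189 + 0.0054 + 0.055 = 0.3788 m^2K/W
U-value = 1 / R_total = 1 / 0.3788 = 2.64 W/m^2K

2.64 W/m^2K


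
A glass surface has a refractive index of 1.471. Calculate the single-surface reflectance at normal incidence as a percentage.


Fresnel reflectance at normal incidence:
  R = ((n - 1)/(n + 1))^2
  (n - 1)/(n + 1) = (1.471 - 1)/(1.471 + 1) = 0.190611
  R = 0.190611^2 = 0.0363326
  R(%) = 0.0363326 * 100 = 3.633%

3.633%


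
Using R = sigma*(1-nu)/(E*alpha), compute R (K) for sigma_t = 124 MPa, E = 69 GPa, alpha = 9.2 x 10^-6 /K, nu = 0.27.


Thermal shock resistance: R = sigma * (1 - nu) / (E * alpha)
  Numerator = 124 * (1 - 0.27) = 90.52
  Denominator = 69 * 1000 * (9.2 x 10^-6) = 0.6348
  R = 90.52 / 0.6348 = 142.6 K

142.6 K


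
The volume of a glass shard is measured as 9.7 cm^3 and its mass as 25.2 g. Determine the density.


Use the definition of density:
  rho = mass / volume
  rho = 25.2 / 9.7 = 2.598 g/cm^3

2.598 g/cm^3


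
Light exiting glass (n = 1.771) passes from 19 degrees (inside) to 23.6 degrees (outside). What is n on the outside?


Apply Snell's law: n1 * sin(theta1) = n2 * sin(theta2)
  n2 = n1 * sin(theta1) / sin(theta2)
  sin(19) = 0.325568
  sin(23.6) = 0.400349
  n2 = 1.771 * 0.325568 / 0.400349 = 1.4402

1.4402


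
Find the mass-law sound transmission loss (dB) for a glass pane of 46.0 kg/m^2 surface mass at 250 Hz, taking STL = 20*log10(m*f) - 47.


Mass law: STL = 20 * log10(m * f) - 47
  m * f = 46.0 * 250 = 11500
  log10(11500) = 4.0607
  STL = 20 * 4.0607 - 47 = 81.214 - 47 = 34.2 dB

34.2 dB


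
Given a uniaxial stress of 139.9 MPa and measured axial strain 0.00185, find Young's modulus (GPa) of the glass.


Young's modulus: E = stress / strain
  E = 139.9 MPa / 0.00185 = 75621.62 MPa
Convert to GPa: 75621.62 / 1000 = 75.62 GPa

75.62 GPa


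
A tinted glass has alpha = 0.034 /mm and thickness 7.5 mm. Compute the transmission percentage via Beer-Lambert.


Beer-Lambert law: T = exp(-alpha * thickness)
  exponent = -0.034 * 7.5 = -0.255
  T = exp(-0.255) = 0.7749
  Percentage = 0.7749 * 100 = 77.49%

77.49%


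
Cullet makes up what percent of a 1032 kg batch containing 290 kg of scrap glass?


Cullet ratio = (cullet mass / total batch mass) * 100
  Ratio = 290 / 1032 * 100 = 28.1%

28.1%


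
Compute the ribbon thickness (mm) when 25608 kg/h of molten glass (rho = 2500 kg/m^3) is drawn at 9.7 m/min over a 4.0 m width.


Ribbon cross-section from mass balance:
  Volume rate = throughput / density = 25608 / 2500 = 10.2432 m^3/h
  thickness = volume rate / (speed * 60 * width), i.e.
  thickness = throughput / (60 * speed * width * density) * 1000
  thickness = 25608 / (60 * 9.7 * 4.0 * 2500) * 1000 = 4.4 mm

4.4 mm


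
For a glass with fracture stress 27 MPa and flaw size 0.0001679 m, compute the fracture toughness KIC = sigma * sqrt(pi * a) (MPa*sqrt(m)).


Fracture toughness: KIC = sigma * sqrt(pi * a)
  pi * a = pi * 0.0001679 = 0.000527473
  sqrt(pi * a) = 0.022967
  KIC = 27 * 0.022967 = 0.62 MPa*sqrt(m)

0.62 MPa*sqrt(m)


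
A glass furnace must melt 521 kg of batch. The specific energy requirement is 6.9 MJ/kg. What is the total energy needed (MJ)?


Total energy = mass * specific energy
  E = 521 * 6.9 = 3594.9 MJ

3594.9 MJ


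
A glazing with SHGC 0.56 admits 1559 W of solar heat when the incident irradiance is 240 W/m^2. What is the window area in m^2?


Rearrange Q = Area * SHGC * Irradiance:
  Area = Q / (SHGC * Irradiance)
  Area = 1559 / (0.56 * 240) = 11.6 m^2

11.6 m^2


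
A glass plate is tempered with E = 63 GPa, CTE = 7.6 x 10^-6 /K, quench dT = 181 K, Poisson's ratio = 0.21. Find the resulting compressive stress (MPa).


Tempering stress: sigma = E * alpha * dT / (1 - nu)
  E (MPa) = 63 * 1000 = 63000
  Numerator = 63000 * (7.6 x 10^-6) * 181 = 86.6628
  Denominator = 1 - 0.21 = 0.79
  sigma = 86.6628 / 0.79 = 109.7 MPa

109.7 MPa


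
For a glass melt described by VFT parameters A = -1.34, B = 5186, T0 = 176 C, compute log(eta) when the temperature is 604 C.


VFT equation: log(eta) = A + B / (T - T0)
  T - T0 = 604 - 176 = 428
  B / (T - T0) = 5186 / 428 = 12.117
  log(eta) = -1.34 + 12.117 = 10.777

10.777


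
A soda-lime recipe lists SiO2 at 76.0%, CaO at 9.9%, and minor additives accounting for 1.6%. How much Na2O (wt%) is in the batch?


Pieces sum to 100%:
  Na2O = 100 - (SiO2 + CaO + others)
  Na2O = 100 - (76.0 + 9.9 + 1.6) = 12.5%

12.5%


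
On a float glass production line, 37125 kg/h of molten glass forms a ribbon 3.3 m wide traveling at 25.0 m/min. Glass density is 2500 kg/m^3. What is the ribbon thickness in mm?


Ribbon cross-section from mass balance:
  Volume rate = throughput / density = 37125 / 2500 = 14.85 m^3/h
  thickness = volume rate / (speed * 60 * width), i.e.
  thickness = throughput / (60 * speed * width * density) * 1000
  thickness = 37125 / (60 * 25.0 * 3.3 * 2500) * 1000 = 3.0 mm

3.0 mm


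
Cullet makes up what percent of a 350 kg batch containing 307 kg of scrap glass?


Cullet ratio = (cullet mass / total batch mass) * 100
  Ratio = 307 / 350 * 100 = 87.71%

87.71%


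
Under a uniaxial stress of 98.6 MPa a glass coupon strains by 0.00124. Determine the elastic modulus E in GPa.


Young's modulus: E = stress / strain
  E = 98.6 MPa / 0.00124 = 79516.13 MPa
Convert to GPa: 79516.13 / 1000 = 79.52 GPa

79.52 GPa


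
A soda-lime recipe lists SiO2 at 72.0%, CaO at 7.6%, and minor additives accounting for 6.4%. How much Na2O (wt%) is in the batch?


Pieces sum to 100%:
  Na2O = 100 - (SiO2 + CaO + others)
  Na2O = 100 - (72.0 + 7.6 + 6.4) = 14.0%

14.0%


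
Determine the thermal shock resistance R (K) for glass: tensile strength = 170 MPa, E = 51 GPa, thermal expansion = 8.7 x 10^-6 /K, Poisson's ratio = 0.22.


Thermal shock resistance: R = sigma * (1 - nu) / (E * alpha)
  Numerator = 170 * (1 - 0.22) = 132.6
  Denominator = 51 * 1000 * (8.7 x 10^-6) = 0.4437
  R = 132.6 / 0.4437 = 298.9 K

298.9 K


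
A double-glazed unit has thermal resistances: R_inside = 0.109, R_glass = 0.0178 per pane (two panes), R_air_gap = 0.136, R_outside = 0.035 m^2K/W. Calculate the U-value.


Total thermal resistance (series):
  R_total = R_in + R_glass + R_air + R_glass + R_out
  R_total = 0.109 + 0.0178 + 0.136 + 0.0178 + 0.035 = 0.3156 m^2K/W
U-value = 1 / R_total = 1 / 0.3156 = 3.169 W/m^2K

3.169 W/m^2K


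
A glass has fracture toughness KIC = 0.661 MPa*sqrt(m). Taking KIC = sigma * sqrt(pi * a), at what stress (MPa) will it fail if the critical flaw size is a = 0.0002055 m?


Rearrange KIC = sigma * sqrt(pi * a):
  sigma = KIC / sqrt(pi * a)
  sqrt(pi * 0.0002055) = 0.025409
  sigma = 0.661 / 0.025409 = 26.01 MPa

26.01 MPa


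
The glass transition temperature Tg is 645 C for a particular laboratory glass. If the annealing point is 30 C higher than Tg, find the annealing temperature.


The annealing temperature is Tg plus the offset:
  T_anneal = 645 + 30 = 675 C

675 C


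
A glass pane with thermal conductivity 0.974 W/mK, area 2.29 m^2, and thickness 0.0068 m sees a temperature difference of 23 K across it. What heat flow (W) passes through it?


Fourier's law: Q = k * A * dT / t
  Q = 0.974 * 2.29 * 23 / 0.0068
  Q = 51.30058 / 0.0068 = 7544.2 W

7544.2 W


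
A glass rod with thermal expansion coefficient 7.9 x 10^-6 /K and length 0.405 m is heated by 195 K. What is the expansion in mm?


Thermal expansion formula: dL = alpha * L0 * dT
  dL = (7.9 x 10^-6) * 0.405 * 195 = 0.0006239 m
Convert to mm: 0.0006239 * 1000 = 0.6239 mm

0.6239 mm


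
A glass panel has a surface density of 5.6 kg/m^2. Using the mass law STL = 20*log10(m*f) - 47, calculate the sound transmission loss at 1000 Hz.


Mass law: STL = 20 * log10(m * f) - 47
  m * f = 5.6 * 1000 = 5600
  log10(5600) = 3.74819
  STL = 20 * 3.74819 - 47 = 74.9638 - 47 = 28.0 dB

28.0 dB


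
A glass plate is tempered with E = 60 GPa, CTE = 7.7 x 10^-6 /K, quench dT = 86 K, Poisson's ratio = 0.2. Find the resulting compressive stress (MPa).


Tempering stress: sigma = E * alpha * dT / (1 - nu)
  E (MPa) = 60 * 1000 = 60000
  Numerator = 60000 * (7.7 x 10^-6) * 86 = 39.732
  Denominator = 1 - 0.2 = 0.8
  sigma = 39.732 / 0.8 = 49.7 MPa

49.7 MPa


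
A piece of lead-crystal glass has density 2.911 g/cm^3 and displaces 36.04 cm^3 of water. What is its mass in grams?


Rearrange rho = m / V:
  m = rho * V
  m = 2.911 * 36.04 = 104.912 g

104.912 g


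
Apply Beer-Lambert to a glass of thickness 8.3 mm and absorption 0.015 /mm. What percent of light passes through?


Beer-Lambert law: T = exp(-alpha * thickness)
  exponent = -0.015 * 8.3 = -0.1245
  T = exp(-0.1245) = 0.8829
  Percentage = 0.8829 * 100 = 88.29%

88.29%


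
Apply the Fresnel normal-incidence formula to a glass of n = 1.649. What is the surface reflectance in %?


Fresnel reflectance at normal incidence:
  R = ((n - 1)/(n + 1))^2
  (n - 1)/(n + 1) = (1.649 - 1)/(1.649 + 1) = 0.244998
  R = 0.244998^2 = 0.060024
  R(%) = 0.060024 * 100 = 6.002%

6.002%


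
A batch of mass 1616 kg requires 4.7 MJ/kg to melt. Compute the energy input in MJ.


Total energy = mass * specific energy
  E = 1616 * 4.7 = 7595.2 MJ

7595.2 MJ


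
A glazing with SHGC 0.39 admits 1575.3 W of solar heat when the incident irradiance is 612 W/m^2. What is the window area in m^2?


Rearrange Q = Area * SHGC * Irradiance:
  Area = Q / (SHGC * Irradiance)
  Area = 1575.3 / (0.39 * 612) = 6.6 m^2

6.6 m^2


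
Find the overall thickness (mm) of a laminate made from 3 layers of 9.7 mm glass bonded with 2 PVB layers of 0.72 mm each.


Total thickness = glass contribution + PVB contribution
  Glass: 3 * 9.7 = 29.1 mm
  PVB: 2 * 0.72 = 1.44 mm
  Total = 29.1 + 1.44 = 30.54 mm

30.54 mm


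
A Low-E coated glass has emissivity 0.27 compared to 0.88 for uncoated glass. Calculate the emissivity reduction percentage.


Percentage reduction = (1 - coated/uncoated) * 100
  Ratio = 0.27 / 0.88 = 0.3068
  Reduction = (1 - 0.3068) * 100 = 69.3%

69.3%


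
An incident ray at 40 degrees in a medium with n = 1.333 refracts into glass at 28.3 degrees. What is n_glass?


Apply Snell's law: n1 * sin(theta1) = n2 * sin(theta2)
  n2 = n1 * sin(theta1) / sin(theta2)
  sin(40) = 0.642788
  sin(28.3) = 0.474088
  n2 = 1.333 * 0.642788 / 0.474088 = 1.8073

1.8073


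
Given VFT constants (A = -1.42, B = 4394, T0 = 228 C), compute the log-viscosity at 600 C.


VFT equation: log(eta) = A + B / (T - T0)
  T - T0 = 600 - 228 = 372
  B / (T - T0) = 4394 / 372 = 11.812
  log(eta) = -1.42 + 11.812 = 10.392

10.392


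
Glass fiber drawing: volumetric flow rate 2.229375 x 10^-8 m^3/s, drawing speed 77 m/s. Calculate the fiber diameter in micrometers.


Cross-sectional area from continuity:
  A = Q / v = 2.229375 x 10^-8 / 77 = 2.895292 x 10^-10 m^2
Diameter from circular cross-section:
  d = sqrt(4A / pi) * 10^6 (m -> um)
  d = sqrt(4 * 2.895292 x 10^-10 / pi) * 10^6 = 19.2 um

19.2 um


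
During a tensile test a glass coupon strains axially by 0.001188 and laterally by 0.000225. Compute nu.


Poisson's ratio: nu = lateral strain / axial strain
  nu = 0.000225 / 0.001188 = 0.1894

0.1894


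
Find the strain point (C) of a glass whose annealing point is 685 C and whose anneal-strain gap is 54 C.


Strain point = annealing point - difference:
  T_strain = 685 - 54 = 631 C

631 C


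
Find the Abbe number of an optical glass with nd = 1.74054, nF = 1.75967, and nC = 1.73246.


Abbe number formula: Vd = (nd - 1) / (nF - nC)
  nd - 1 = 1.74054 - 1 = 0.74054
  nF - nC = 1.75967 - 1.73246 = 0.02721
  Vd = 0.74054 / 0.02721 = 27.22

27.22


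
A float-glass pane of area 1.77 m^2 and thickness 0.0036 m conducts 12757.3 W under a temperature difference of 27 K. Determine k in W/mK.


Fourier's law rearranged: k = Q * t / (A * dT)
  Numerator = 12757.3 * 0.0036 = 45.92628
  Denominator = 1.77 * 27 = 47.79
  k = 45.92628 / 47.79 = 0.961 W/mK

0.961 W/mK


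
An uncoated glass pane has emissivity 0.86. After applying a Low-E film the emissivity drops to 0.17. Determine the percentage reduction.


Percentage reduction = (1 - coated/uncoated) * 100
  Ratio = 0.17 / 0.86 = 0.1977
  Reduction = (1 - 0.1977) * 100 = 80.2%

80.2%


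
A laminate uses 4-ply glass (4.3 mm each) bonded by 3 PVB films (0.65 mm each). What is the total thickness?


Total thickness = glass contribution + PVB contribution
  Glass: 4 * 4.3 = 17.2 mm
  PVB: 3 * 0.65 = 1.95 mm
  Total = 17.2 + 1.95 = 19.15 mm

19.15 mm


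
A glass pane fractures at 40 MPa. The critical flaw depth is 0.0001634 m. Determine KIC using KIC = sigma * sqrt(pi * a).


Fracture toughness: KIC = sigma * sqrt(pi * a)
  pi * a = pi * 0.0001634 = 0.000513336
  sqrt(pi * a) = 0.022657
  KIC = 40 * 0.022657 = 0.906 MPa*sqrt(m)

0.906 MPa*sqrt(m)


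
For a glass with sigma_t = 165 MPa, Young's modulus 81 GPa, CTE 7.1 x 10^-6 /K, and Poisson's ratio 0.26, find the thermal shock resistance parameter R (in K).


Thermal shock resistance: R = sigma * (1 - nu) / (E * alpha)
  Numerator = 165 * (1 - 0.26) = 122.1
  Denominator = 81 * 1000 * (7.1 x 10^-6) = 0.5751
  R = 122.1 / 0.5751 = 212.3 K

212.3 K


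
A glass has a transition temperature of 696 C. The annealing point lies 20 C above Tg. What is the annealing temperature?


The annealing temperature is Tg plus the offset:
  T_anneal = 696 + 20 = 716 C

716 C


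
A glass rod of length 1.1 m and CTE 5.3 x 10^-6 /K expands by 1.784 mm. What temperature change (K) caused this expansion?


Rearrange dL = alpha * L0 * dT for dT:
  dT = dL / (alpha * L0)
  dL (m) = 1.784 / 1000 = 0.001784
  dT = 0.001784 / ((5.3 x 10^-6) * 1.1) = 306.0 K

306.0 K


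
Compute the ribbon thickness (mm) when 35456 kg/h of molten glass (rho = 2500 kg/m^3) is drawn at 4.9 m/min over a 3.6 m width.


Ribbon cross-section from mass balance:
  Volume rate = throughput / density = 35456 / 2500 = 14.1824 m^3/h
  thickness = volume rate / (speed * 60 * width), i.e.
  thickness = throughput / (60 * speed * width * density) * 1000
  thickness = 35456 / (60 * 4.9 * 3.6 * 2500) * 1000 = 13.4 mm

13.4 mm


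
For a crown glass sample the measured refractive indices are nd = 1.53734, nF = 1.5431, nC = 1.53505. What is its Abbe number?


Abbe number formula: Vd = (nd - 1) / (nF - nC)
  nd - 1 = 1.53734 - 1 = 0.53734
  nF - nC = 1.5431 - 1.53505 = 0.00805
  Vd = 0.53734 / 0.00805 = 66.75

66.75


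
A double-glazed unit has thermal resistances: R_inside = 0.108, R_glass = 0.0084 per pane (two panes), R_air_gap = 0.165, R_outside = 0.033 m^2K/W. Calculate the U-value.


Total thermal resistance (series):
  R_total = R_in + R_glass + R_air + R_glass + R_out
  R_total = 0.108 + 0.0084 + 0.165 + 0.0084 + 0.033 = 0.3228 m^2K/W
U-value = 1 / R_total = 1 / 0.3228 = 3.098 W/m^2K

3.098 W/m^2K


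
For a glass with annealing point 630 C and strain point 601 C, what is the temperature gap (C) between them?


Gap = T_anneal - T_strain:
  gap = 630 - 601 = 29 C

29 C


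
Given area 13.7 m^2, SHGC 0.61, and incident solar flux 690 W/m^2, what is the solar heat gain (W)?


Solar heat gain: Q = Area * SHGC * Irradiance
  Q = 13.7 * 0.61 * 690 = 5766.3 W

5766.3 W


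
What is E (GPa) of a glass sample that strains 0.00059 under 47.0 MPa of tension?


Young's modulus: E = stress / strain
  E = 47.0 MPa / 0.00059 = 79661.02 MPa
Convert to GPa: 79661.02 / 1000 = 79.66 GPa

79.66 GPa


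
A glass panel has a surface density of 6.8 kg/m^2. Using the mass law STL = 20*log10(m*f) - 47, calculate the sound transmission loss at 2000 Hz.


Mass law: STL = 20 * log10(m * f) - 47
  m * f = 6.8 * 2000 = 13600
  log10(13600) = 4.13354
  STL = 20 * 4.13354 - 47 = 82.6708 - 47 = 35.7 dB

35.7 dB


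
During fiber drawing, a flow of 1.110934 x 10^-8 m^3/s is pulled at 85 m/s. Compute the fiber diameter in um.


Cross-sectional area from continuity:
  A = Q / v = 1.110934 x 10^-8 / 85 = 1.306981 x 10^-10 m^2
Diameter from circular cross-section:
  d = sqrt(4A / pi) * 10^6 (m -> um)
  d = sqrt(4 * 1.306981 x 10^-10 / pi) * 10^6 = 12.9 um

12.9 um


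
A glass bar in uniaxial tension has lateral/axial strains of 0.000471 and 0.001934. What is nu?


Poisson's ratio: nu = lateral strain / axial strain
  nu = 0.000471 / 0.001934 = 0.2435

0.2435


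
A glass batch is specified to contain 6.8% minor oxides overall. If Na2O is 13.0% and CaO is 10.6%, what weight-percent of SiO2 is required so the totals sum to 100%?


Known pieces sum to 100%:
  SiO2 = 100 - (others + Na2O + CaO)
  SiO2 = 100 - (6.8 + 13.0 + 10.6) = 69.6%

69.6%


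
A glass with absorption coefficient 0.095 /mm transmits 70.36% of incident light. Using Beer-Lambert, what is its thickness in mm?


Rearrange T = exp(-alpha * thickness):
  thickness = -ln(T) / alpha
  T = 70.36/100 = 0.7036
  ln(T) = -0.35155
  -ln(T) = 0.35155
  thickness = 0.35155 / 0.095 = 3.7 mm

3.7 mm


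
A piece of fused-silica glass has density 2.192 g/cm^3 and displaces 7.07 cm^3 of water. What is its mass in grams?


Rearrange rho = m / V:
  m = rho * V
  m = 2.192 * 7.07 = 15.497 g

15.497 g


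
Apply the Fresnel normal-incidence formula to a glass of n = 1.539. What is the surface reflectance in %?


Fresnel reflectance at normal incidence:
  R = ((n - 1)/(n + 1))^2
  (n - 1)/(n + 1) = (1.539 - 1)/(1.539 + 1) = 0.212288
  R = 0.212288^2 = 0.0450662
  R(%) = 0.0450662 * 100 = 4.507%

4.507%


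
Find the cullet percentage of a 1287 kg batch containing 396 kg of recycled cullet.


Cullet ratio = (cullet mass / total batch mass) * 100
  Ratio = 396 / 1287 * 100 = 30.77%

30.77%


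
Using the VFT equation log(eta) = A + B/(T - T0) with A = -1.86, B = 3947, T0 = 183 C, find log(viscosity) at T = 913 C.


VFT equation: log(eta) = A + B / (T - T0)
  T - T0 = 913 - 183 = 730
  B / (T - T0) = 3947 / 730 = 5.407
  log(eta) = -1.86 + 5.407 = 3.547

3.547


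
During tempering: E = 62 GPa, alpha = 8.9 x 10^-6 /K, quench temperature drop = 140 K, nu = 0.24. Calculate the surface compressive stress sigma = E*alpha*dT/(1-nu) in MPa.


Tempering stress: sigma = E * alpha * dT / (1 - nu)
  E (MPa) = 62 * 1000 = 62000
  Numerator = 62000 * (8.9 x 10^-6) * 140 = 77.252
  Denominator = 1 - 0.24 = 0.76
  sigma = 77.252 / 0.76 = 101.6 MPa

101.6 MPa


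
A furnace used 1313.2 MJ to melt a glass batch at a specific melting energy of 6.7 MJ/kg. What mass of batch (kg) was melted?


Rearrange E = m * s for m:
  m = E / s
  m = 1313.2 / 6.7 = 196.0 kg

196.0 kg
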